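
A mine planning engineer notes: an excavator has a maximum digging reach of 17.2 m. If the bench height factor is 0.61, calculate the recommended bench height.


10.492 m

Bench height = reach * factor
= 17.2 * 0.61
= 10.492 m


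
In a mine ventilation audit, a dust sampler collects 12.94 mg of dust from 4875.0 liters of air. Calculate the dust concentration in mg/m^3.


2.6544 mg/m^3

Convert liters to m^3: 1 m^3 = 1000 L
Concentration = mass / volume * 1000
= 12.94 / 4875.0 * 1000
= 0.002654358974 * 1000
= 2.6544 mg/m^3


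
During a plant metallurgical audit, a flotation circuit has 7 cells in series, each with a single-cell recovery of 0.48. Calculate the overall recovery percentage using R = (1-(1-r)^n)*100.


Complement of single-cell recovery:
1 - r = 1 - 0.48 = 0.52
Raise to power n:
(1 - r)^7 = 0.52^7 = 0.01028071703
Overall recovery:
R = (1 - 0.01028071703) * 100
= 98.9719%

98.9719%


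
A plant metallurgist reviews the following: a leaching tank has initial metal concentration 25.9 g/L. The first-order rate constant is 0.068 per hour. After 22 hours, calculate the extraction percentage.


77.5976%

Compute the exponent:
-k * t = -0.068 * 22 = -1.496
Remaining concentration:
C = 25.9 * exp(-1.496)
= 25.9 * 0.2240244682
= 5.802233727 g/L
Extracted = 25.9 - 5.802233727 = 20.09776627 g/L
Extraction % = 20.09776627 / 25.9 * 100
= 77.5976%


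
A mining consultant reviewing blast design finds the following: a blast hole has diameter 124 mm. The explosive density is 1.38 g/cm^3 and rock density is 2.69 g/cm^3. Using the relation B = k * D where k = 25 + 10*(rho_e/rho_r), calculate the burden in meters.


First, compute k:
rho_e / rho_r = 1.38 / 2.69 = 0.5130111524
k = 25 + 10 * 0.5130111524 = 30.13011152
Then, compute burden:
B = k * D / 1000 = 30.13011152 * 124 / 1000
= 3736.133829 / 1000
= 3.7361 m

3.7361 m


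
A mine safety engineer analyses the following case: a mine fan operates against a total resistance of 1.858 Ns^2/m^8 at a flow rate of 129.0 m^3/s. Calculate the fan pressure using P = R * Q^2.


Compute Q^2:
Q^2 = 129.0^2 = 16641.0
Compute pressure:
P = R * Q^2 = 1.858 * 16641.0
= 30918.978 Pa

30918.978 Pa


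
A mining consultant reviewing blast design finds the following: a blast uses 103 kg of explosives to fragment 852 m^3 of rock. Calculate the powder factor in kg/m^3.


Powder factor = explosive mass / rock volume
= 103 / 852
= 0.1209 kg/m^3

0.1209 kg/m^3


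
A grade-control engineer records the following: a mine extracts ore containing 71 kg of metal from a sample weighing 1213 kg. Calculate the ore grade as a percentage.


Ore grade = (metal mass / ore mass) * 100
= (71 / 1213) * 100
= 0.05853256389 * 100
= 5.8533%

5.8533%


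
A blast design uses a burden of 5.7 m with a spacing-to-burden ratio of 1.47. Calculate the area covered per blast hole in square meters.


First, find the spacing:
Spacing = burden * ratio = 5.7 * 1.47
= 8.379 m
Then, calculate the area:
Area = burden * spacing = 5.7 * 8.379
= 47.7603 m^2

47.7603 m^2


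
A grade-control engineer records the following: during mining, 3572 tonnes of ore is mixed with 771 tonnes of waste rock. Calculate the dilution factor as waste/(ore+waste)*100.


17.7527%

Total material = ore + waste
= 3572 + 771 = 4343 tonnes
Dilution = waste / total * 100
= 771 / 4343 * 100
= 0.177527055 * 100
= 17.7527%


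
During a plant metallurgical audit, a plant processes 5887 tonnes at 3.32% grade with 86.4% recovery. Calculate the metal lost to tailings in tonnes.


Total metal in feed:
= 5887 * 3.32 / 100 = 195.4484 tonnes
Metal recovered:
= 195.4484 * 86.4 / 100 = 168.8674176 tonnes
Metal lost to tailings:
= 195.4484 - 168.8674176
= 26.581 tonnes

26.581 tonnes


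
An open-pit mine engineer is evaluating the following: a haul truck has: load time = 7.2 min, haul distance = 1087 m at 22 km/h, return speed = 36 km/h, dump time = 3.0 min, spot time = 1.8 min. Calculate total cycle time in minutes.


16.7762 min

Convert haul speed to m/min: 22 * 1000/60 = 366.6666667 m/min
Haul time = 1087 / 366.6666667 = 2.964545455 min
Convert return speed to m/min: 36 * 1000/60 = 600 m/min
Return time = 1087 / 600 = 1.811666667 min
Total cycle time:
= 7.2 + 2.964545455 + 3.0 + 1.811666667 + 1.8
= 16.7762 min


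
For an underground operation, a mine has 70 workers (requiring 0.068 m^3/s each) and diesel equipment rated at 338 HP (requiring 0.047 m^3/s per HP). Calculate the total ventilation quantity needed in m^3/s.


20.646 m^3/s

Airflow for workers:
Q_people = 70 * 0.068 = 4.76 m^3/s
Airflow for diesel equipment:
Q_diesel = 338 * 0.047 = 15.886 m^3/s
Total ventilation:
Q_total = 4.76 + 15.886
= 20.646 m^3/s


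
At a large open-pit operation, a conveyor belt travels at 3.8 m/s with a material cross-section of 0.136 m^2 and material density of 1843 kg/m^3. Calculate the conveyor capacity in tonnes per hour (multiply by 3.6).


3428.8646 t/h

Volumetric flow = speed * area
= 3.8 * 0.136 = 0.5168 m^3/s
Mass flow = volumetric * density
= 0.5168 * 1843 = 952.4624 kg/s
Convert to t/h: multiply by 3.6
Capacity = 952.4624 * 3.6
= 3428.8646 t/h


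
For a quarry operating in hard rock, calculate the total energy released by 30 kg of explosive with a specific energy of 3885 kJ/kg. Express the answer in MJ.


Energy = mass * specific_energy / 1000
= 30 * 3885 / 1000
= 116550 / 1000
= 116.55 MJ

116.55 MJ


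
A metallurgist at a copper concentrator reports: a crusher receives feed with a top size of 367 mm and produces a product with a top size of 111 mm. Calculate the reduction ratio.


3.3063

Reduction ratio = feed size / product size
= 367 / 111
= 3.3063


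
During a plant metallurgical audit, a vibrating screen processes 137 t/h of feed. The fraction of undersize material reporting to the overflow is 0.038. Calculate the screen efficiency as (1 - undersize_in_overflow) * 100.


Screen efficiency = (1 - fraction of undersize in overflow) * 100
= (1 - 0.038) * 100
= 0.962 * 100
= 96.2%

96.2%


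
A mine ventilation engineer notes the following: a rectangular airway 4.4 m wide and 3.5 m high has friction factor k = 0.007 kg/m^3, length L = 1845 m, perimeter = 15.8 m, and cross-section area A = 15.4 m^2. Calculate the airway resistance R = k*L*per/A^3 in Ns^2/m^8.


Compute the numerator:
k * L * per = 0.007 * 1845 * 15.8
= 204.057
Compute the denominator:
A^3 = 15.4^3 = 3652.264
Resistance:
R = 204.057 / 3652.264
= 0.0559 Ns^2/m^8

0.0559 Ns^2/m^8


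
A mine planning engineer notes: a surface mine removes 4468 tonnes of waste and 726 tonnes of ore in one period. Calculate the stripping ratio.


6.1543

Stripping ratio = waste tonnage / ore tonnage
= 4468 / 726
= 6.1543


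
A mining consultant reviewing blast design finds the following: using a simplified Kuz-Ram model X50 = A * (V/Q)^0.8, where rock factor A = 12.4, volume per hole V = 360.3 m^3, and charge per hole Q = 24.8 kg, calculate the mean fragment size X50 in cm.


105.4853 cm

Compute V/Q:
V/Q = 360.3 / 24.8 = 14.52822581
Raise to the power 0.8:
(V/Q)^0.8 = 14.52822581^0.8 = 8.506875268
Multiply by A:
X50 = 12.4 * 8.506875268
= 105.4853 cm


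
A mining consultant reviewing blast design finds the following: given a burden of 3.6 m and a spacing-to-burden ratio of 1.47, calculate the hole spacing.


5.292 m

Spacing = burden * ratio
= 3.6 * 1.47
= 5.292 m


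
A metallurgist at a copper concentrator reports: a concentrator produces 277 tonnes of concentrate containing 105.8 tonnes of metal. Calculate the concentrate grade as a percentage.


Grade = (metal in concentrate / concentrate mass) * 100
= (105.8 / 277) * 100
= 0.3819494585 * 100
= 38.1949%

38.1949%


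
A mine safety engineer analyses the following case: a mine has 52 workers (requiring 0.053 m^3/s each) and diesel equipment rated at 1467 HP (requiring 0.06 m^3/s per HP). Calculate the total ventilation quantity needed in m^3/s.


90.776 m^3/s

Airflow for workers:
Q_people = 52 * 0.053 = 2.756 m^3/s
Airflow for diesel equipment:
Q_diesel = 1467 * 0.06 = 88.02 m^3/s
Total ventilation:
Q_total = 2.756 + 88.02
= 90.776 m^3/s


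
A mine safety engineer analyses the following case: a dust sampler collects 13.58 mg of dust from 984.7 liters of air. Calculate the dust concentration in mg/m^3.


Convert liters to m^3: 1 m^3 = 1000 L
Concentration = mass / volume * 1000
= 13.58 / 984.7 * 1000
= 0.01379100234 * 1000
= 13.791 mg/m^3

13.791 mg/m^3


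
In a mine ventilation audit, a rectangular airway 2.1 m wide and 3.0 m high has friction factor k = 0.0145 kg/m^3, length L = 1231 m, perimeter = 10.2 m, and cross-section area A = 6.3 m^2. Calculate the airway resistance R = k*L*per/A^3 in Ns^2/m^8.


0.7281 Ns^2/m^8

Compute the numerator:
k * L * per = 0.0145 * 1231 * 10.2
= 182.0649
Compute the denominator:
A^3 = 6.3^3 = 250.047
Resistance:
R = 182.0649 / 250.047
= 0.7281 Ns^2/m^8


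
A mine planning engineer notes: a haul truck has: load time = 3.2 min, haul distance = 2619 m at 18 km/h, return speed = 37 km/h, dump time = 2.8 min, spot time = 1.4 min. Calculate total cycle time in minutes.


Convert haul speed to m/min: 18 * 1000/60 = 300 m/min
Haul time = 2619 / 300 = 8.73 min
Convert return speed to m/min: 37 * 1000/60 = 616.6666667 m/min
Return time = 2619 / 616.6666667 = 4.247027027 min
Total cycle time:
= 3.2 + 8.73 + 2.8 + 4.247027027 + 1.4
= 20.377 min

20.377 min


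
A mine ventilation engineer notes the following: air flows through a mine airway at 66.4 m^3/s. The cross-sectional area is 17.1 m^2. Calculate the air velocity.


Velocity = flow rate / cross-sectional area
= 66.4 / 17.1
= 3.883 m/s

3.883 m/s


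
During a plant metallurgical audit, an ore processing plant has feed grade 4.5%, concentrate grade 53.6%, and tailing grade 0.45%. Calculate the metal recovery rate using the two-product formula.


90.762%

Using the two-product formula:
R = 100 * c * (f - t) / (f * (c - t))
Numerator = 100 * 53.6 * (4.5 - 0.45)
= 100 * 53.6 * 4.05
= 21708.0
Denominator = 4.5 * (53.6 - 0.45)
= 4.5 * 53.15
= 239.175
R = 21708.0 / 239.175
= 90.762%


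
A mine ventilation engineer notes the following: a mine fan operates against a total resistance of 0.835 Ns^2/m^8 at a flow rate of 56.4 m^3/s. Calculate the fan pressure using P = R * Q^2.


Compute Q^2:
Q^2 = 56.4^2 = 3180.96
Compute pressure:
P = R * Q^2 = 0.835 * 3180.96
= 2656.1016 Pa

2656.1016 Pa


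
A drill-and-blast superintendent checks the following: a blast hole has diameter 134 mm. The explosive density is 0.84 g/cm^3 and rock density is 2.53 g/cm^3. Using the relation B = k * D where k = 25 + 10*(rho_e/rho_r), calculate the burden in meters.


First, compute k:
rho_e / rho_r = 0.84 / 2.53 = 0.3320158103
k = 25 + 10 * 0.3320158103 = 28.3201581
Then, compute burden:
B = k * D / 1000 = 28.3201581 * 134 / 1000
= 3794.901186 / 1000
= 3.7949 m

3.7949 m


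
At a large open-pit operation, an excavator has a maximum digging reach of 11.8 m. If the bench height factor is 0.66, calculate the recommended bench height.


Bench height = reach * factor
= 11.8 * 0.66
= 7.788 m

7.788 m


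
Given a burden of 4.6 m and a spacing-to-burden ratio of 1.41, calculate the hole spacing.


Spacing = burden * ratio
= 4.6 * 1.41
= 6.486 m

6.486 m


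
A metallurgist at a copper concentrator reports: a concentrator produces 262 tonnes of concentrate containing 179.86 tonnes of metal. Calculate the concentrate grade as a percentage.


Grade = (metal in concentrate / concentrate mass) * 100
= (179.86 / 262) * 100
= 0.6864885496 * 100
= 68.6489%

68.6489%


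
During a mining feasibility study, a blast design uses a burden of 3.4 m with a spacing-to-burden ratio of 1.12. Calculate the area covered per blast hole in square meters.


12.9472 m^2

First, find the spacing:
Spacing = burden * ratio = 3.4 * 1.12
= 3.808 m
Then, calculate the area:
Area = burden * spacing = 3.4 * 3.808
= 12.9472 m^2


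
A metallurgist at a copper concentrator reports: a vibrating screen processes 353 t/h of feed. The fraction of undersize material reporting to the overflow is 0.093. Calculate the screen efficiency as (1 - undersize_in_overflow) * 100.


Screen efficiency = (1 - fraction of undersize in overflow) * 100
= (1 - 0.093) * 100
= 0.907 * 100
= 90.7%

90.7%


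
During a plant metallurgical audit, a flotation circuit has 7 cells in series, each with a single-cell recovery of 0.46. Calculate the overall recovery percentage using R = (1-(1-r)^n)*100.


98.6611%

Complement of single-cell recovery:
1 - r = 1 - 0.46 = 0.54
Raise to power n:
(1 - r)^7 = 0.54^7 = 0.0133892521
Overall recovery:
R = (1 - 0.0133892521) * 100
= 98.6611%


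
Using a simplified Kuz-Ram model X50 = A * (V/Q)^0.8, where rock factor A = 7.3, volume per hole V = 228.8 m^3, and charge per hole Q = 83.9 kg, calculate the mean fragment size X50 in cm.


16.2884 cm

Compute V/Q:
V/Q = 228.8 / 83.9 = 2.727056019
Raise to the power 0.8:
(V/Q)^0.8 = 2.727056019^0.8 = 2.231286036
Multiply by A:
X50 = 7.3 * 2.231286036
= 16.2884 cm


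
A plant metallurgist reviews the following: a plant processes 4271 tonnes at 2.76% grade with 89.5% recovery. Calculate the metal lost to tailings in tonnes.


Total metal in feed:
= 4271 * 2.76 / 100 = 117.8796 tonnes
Metal recovered:
= 117.8796 * 89.5 / 100 = 105.502242 tonnes
Metal lost to tailings:
= 117.8796 - 105.502242
= 12.3774 tonnes

12.3774 tonnes


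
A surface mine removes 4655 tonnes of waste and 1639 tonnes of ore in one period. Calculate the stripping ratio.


Stripping ratio = waste tonnage / ore tonnage
= 4655 / 1639
= 2.8401

2.8401


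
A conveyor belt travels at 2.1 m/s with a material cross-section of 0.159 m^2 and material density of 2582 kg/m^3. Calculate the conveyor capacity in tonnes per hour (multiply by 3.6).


3103.6673 t/h

Volumetric flow = speed * area
= 2.1 * 0.159 = 0.3339 m^3/s
Mass flow = volumetric * density
= 0.3339 * 2582 = 862.1298 kg/s
Convert to t/h: multiply by 3.6
Capacity = 862.1298 * 3.6
= 3103.6673 t/h


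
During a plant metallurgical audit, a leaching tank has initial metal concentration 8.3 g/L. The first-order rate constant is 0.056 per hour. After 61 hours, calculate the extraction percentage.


96.7156%

Compute the exponent:
-k * t = -0.056 * 61 = -3.416
Remaining concentration:
C = 8.3 * exp(-3.416)
= 8.3 * 0.03284354673
= 0.2726014378 g/L
Extracted = 8.3 - 0.2726014378 = 8.027398562 g/L
Extraction % = 8.027398562 / 8.3 * 100
= 96.7156%


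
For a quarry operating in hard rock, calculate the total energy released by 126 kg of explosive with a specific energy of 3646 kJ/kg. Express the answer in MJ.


Energy = mass * specific_energy / 1000
= 126 * 3646 / 1000
= 459396 / 1000
= 459.396 MJ

459.396 MJ


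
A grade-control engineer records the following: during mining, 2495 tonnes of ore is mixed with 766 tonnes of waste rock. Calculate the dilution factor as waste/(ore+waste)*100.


23.4897%

Total material = ore + waste
= 2495 + 766 = 3261 tonnes
Dilution = waste / total * 100
= 766 / 3261 * 100
= 0.2348972708 * 100
= 23.4897%


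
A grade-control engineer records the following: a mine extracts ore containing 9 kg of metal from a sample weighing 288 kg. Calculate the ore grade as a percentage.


3.125%

Ore grade = (metal mass / ore mass) * 100
= (9 / 288) * 100
= 0.03125 * 100
= 3.125%


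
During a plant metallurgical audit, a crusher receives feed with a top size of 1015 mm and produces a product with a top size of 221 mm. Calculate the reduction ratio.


Reduction ratio = feed size / product size
= 1015 / 221
= 4.5928

4.5928


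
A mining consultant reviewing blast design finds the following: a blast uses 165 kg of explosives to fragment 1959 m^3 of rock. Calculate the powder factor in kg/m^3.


Powder factor = explosive mass / rock volume
= 165 / 1959
= 0.0842 kg/m^3

0.0842 kg/m^3


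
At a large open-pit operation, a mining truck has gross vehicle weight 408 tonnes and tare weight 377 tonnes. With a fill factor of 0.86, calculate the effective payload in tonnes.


Maximum payload = gross - tare
= 408 - 377 = 31 tonnes
Effective payload = max payload * fill factor
= 31 * 0.86
= 26.66 tonnes

26.66 tonnes


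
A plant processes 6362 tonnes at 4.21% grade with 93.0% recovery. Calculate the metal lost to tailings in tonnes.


Total metal in feed:
= 6362 * 4.21 / 100 = 267.8402 tonnes
Metal recovered:
= 267.8402 * 93.0 / 100 = 249.091386 tonnes
Metal lost to tailings:
= 267.8402 - 249.091386
= 18.7488 tonnes

18.7488 tonnes


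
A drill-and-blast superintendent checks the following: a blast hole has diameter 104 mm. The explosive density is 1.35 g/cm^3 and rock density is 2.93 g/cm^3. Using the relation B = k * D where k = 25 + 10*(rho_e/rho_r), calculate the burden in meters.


First, compute k:
rho_e / rho_r = 1.35 / 2.93 = 0.4607508532
k = 25 + 10 * 0.4607508532 = 29.60750853
Then, compute burden:
B = k * D / 1000 = 29.60750853 * 104 / 1000
= 3079.180887 / 1000
= 3.0792 m

3.0792 m


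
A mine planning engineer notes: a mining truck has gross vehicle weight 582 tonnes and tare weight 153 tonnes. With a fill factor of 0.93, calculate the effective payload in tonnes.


Maximum payload = gross - tare
= 582 - 153 = 429 tonnes
Effective payload = max payload * fill factor
= 429 * 0.93
= 398.97 tonnes

398.97 tonnes


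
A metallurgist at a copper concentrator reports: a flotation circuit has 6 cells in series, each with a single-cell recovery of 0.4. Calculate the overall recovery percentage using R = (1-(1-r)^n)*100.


Complement of single-cell recovery:
1 - r = 1 - 0.4 = 0.6
Raise to power n:
(1 - r)^6 = 0.6^6 = 0.046656
Overall recovery:
R = (1 - 0.046656) * 100
= 95.3344%

95.3344%


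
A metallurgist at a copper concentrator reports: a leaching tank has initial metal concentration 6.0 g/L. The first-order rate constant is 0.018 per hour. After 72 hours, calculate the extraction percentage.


72.6376%

Compute the exponent:
-k * t = -0.018 * 72 = -1.296
Remaining concentration:
C = 6.0 * exp(-1.296)
= 6.0 * 0.2736241034
= 1.64174462 g/L
Extracted = 6.0 - 1.64174462 = 4.35825538 g/L
Extraction % = 4.35825538 / 6.0 * 100
= 72.6376%


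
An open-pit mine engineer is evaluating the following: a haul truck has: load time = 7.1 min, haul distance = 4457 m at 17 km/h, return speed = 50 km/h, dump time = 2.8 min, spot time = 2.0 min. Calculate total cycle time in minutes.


Convert haul speed to m/min: 17 * 1000/60 = 283.3333333 m/min
Haul time = 4457 / 283.3333333 = 15.73058824 min
Convert return speed to m/min: 50 * 1000/60 = 833.3333333 m/min
Return time = 4457 / 833.3333333 = 5.3484 min
Total cycle time:
= 7.1 + 15.73058824 + 2.8 + 5.3484 + 2.0
= 32.979 min

32.979 min


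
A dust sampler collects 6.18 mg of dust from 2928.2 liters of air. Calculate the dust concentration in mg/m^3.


Convert liters to m^3: 1 m^3 = 1000 L
Concentration = mass / volume * 1000
= 6.18 / 2928.2 * 1000
= 0.002110511577 * 1000
= 2.1105 mg/m^3

2.1105 mg/m^3


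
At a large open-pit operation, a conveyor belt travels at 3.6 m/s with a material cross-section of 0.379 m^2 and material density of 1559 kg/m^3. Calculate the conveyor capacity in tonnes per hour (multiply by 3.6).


7657.5586 t/h

Volumetric flow = speed * area
= 3.6 * 0.379 = 1.3644 m^3/s
Mass flow = volumetric * density
= 1.3644 * 1559 = 2127.0996 kg/s
Convert to t/h: multiply by 3.6
Capacity = 2127.0996 * 3.6
= 7657.5586 t/h


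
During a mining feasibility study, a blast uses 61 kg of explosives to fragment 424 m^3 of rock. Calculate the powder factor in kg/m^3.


0.1439 kg/m^3

Powder factor = explosive mass / rock volume
= 61 / 424
= 0.1439 kg/m^3


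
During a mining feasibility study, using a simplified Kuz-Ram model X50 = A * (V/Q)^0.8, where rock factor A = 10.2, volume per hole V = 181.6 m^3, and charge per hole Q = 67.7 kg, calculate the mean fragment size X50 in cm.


22.4606 cm

Compute V/Q:
V/Q = 181.6 / 67.7 = 2.682422452
Raise to the power 0.8:
(V/Q)^0.8 = 2.682422452^0.8 = 2.20202244
Multiply by A:
X50 = 10.2 * 2.20202244
= 22.4606 cm


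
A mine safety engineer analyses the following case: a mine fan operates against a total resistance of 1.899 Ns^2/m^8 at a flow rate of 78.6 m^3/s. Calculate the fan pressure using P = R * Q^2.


11731.946 Pa

Compute Q^2:
Q^2 = 78.6^2 = 6177.96
Compute pressure:
P = R * Q^2 = 1.899 * 6177.96
= 11731.946 Pa


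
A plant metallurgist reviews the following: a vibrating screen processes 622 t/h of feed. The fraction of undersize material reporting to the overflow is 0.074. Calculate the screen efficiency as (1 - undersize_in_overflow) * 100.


Screen efficiency = (1 - fraction of undersize in overflow) * 100
= (1 - 0.074) * 100
= 0.926 * 100
= 92.6%

92.6%


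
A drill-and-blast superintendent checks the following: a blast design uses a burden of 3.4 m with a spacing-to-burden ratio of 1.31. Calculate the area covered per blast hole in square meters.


First, find the spacing:
Spacing = burden * ratio = 3.4 * 1.31
= 4.454 m
Then, calculate the area:
Area = burden * spacing = 3.4 * 4.454
= 15.1436 m^2

15.1436 m^2


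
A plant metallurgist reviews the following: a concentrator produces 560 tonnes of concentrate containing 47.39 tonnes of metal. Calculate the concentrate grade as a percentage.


8.4625%

Grade = (metal in concentrate / concentrate mass) * 100
= (47.39 / 560) * 100
= 0.084625 * 100
= 8.4625%


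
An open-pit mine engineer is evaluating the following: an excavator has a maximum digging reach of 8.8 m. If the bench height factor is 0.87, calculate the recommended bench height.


7.656 m

Bench height = reach * factor
= 8.8 * 0.87
= 7.656 m


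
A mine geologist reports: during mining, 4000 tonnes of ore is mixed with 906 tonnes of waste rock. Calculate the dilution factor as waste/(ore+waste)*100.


Total material = ore + waste
= 4000 + 906 = 4906 tonnes
Dilution = waste / total * 100
= 906 / 4906 * 100
= 0.1846718304 * 100
= 18.4672%

18.4672%


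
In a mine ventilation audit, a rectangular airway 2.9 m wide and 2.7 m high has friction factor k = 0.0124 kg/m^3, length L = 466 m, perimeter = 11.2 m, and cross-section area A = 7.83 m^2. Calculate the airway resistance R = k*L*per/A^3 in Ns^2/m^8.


Compute the numerator:
k * L * per = 0.0124 * 466 * 11.2
= 64.71808
Compute the denominator:
A^3 = 7.83^3 = 480.048687
Resistance:
R = 64.71808 / 480.048687
= 0.1348 Ns^2/m^8

0.1348 Ns^2/m^8


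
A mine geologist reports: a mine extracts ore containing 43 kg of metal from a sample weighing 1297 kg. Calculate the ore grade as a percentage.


Ore grade = (metal mass / ore mass) * 100
= (43 / 1297) * 100
= 0.03315343099 * 100
= 3.3153%

3.3153%


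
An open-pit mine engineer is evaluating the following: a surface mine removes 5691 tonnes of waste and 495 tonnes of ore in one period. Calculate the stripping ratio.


11.497

Stripping ratio = waste tonnage / ore tonnage
= 5691 / 495
= 11.497


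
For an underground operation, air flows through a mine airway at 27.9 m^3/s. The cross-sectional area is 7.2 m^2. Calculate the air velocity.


Velocity = flow rate / cross-sectional area
= 27.9 / 7.2
= 3.875 m/s

3.875 m/s


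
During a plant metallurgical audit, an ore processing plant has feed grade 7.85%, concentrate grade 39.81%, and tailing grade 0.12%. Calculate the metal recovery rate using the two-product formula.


Using the two-product formula:
R = 100 * c * (f - t) / (f * (c - t))
Numerator = 100 * 39.81 * (7.85 - 0.12)
= 100 * 39.81 * 7.73
= 30773.13
Denominator = 7.85 * (39.81 - 0.12)
= 7.85 * 39.69
= 311.5665
R = 30773.13 / 311.5665
= 98.7691%

98.7691%


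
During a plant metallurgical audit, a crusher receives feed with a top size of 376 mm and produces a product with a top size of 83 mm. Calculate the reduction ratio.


4.5301

Reduction ratio = feed size / product size
= 376 / 83
= 4.5301


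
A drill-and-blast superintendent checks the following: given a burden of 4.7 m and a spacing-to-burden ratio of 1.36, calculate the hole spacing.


Spacing = burden * ratio
= 4.7 * 1.36
= 6.392 m

6.392 m


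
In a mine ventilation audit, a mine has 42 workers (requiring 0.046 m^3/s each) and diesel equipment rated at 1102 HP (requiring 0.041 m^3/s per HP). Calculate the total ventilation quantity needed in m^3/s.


47.114 m^3/s

Airflow for workers:
Q_people = 42 * 0.046 = 1.932 m^3/s
Airflow for diesel equipment:
Q_diesel = 1102 * 0.041 = 45.182 m^3/s
Total ventilation:
Q_total = 1.932 + 45.182
= 47.114 m^3/s


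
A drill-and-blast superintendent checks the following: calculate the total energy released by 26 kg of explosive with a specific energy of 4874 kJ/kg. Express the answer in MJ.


Energy = mass * specific_energy / 1000
= 26 * 4874 / 1000
= 126724 / 1000
= 126.724 MJ

126.724 MJ


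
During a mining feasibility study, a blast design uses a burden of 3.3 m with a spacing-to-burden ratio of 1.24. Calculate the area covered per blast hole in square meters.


13.5036 m^2

First, find the spacing:
Spacing = burden * ratio = 3.3 * 1.24
= 4.092 m
Then, calculate the area:
Area = burden * spacing = 3.3 * 4.092
= 13.5036 m^2


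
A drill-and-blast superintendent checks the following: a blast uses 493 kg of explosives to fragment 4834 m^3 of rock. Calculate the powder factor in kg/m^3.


Powder factor = explosive mass / rock volume
= 493 / 4834
= 0.102 kg/m^3

0.102 kg/m^3


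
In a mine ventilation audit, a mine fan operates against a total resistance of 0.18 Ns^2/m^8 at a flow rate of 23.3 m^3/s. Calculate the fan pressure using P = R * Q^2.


Compute Q^2:
Q^2 = 23.3^2 = 542.89
Compute pressure:
P = R * Q^2 = 0.18 * 542.89
= 97.7202 Pa

97.7202 Pa


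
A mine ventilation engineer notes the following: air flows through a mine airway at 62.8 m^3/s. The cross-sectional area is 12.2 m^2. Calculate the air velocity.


Velocity = flow rate / cross-sectional area
= 62.8 / 12.2
= 5.1475 m/s

5.1475 m/s


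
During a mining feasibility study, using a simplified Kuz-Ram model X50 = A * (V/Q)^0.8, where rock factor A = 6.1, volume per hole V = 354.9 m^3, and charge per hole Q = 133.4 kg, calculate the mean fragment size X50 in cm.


13.3441 cm

Compute V/Q:
V/Q = 354.9 / 133.4 = 2.66041979
Raise to the power 0.8:
(V/Q)^0.8 = 2.66041979^0.8 = 2.187560817
Multiply by A:
X50 = 6.1 * 2.187560817
= 13.3441 cm


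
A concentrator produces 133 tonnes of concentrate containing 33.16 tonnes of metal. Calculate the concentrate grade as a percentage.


24.9323%

Grade = (metal in concentrate / concentrate mass) * 100
= (33.16 / 133) * 100
= 0.2493233083 * 100
= 24.9323%


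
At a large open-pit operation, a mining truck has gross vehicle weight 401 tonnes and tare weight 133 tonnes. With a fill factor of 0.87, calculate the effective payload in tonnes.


Maximum payload = gross - tare
= 401 - 133 = 268 tonnes
Effective payload = max payload * fill factor
= 268 * 0.87
= 233.16 tonnes

233.16 tonnes


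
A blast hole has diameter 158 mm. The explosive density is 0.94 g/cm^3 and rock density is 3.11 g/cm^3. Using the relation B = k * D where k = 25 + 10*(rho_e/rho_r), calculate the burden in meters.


4.4276 m

First, compute k:
rho_e / rho_r = 0.94 / 3.11 = 0.3022508039
k = 25 + 10 * 0.3022508039 = 28.02250804
Then, compute burden:
B = k * D / 1000 = 28.02250804 * 158 / 1000
= 4427.55627 / 1000
= 4.4276 m


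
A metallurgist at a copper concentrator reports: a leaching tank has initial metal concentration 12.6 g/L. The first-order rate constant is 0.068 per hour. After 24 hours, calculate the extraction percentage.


Compute the exponent:
-k * t = -0.068 * 24 = -1.632
Remaining concentration:
C = 12.6 * exp(-1.632)
= 12.6 * 0.1955381066
= 2.463780143 g/L
Extracted = 12.6 - 2.463780143 = 10.13621986 g/L
Extraction % = 10.13621986 / 12.6 * 100
= 80.4462%

80.4462%


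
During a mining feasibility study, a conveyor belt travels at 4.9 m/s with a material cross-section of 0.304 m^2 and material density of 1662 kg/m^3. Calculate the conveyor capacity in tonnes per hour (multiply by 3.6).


Volumetric flow = speed * area
= 4.9 * 0.304 = 1.4896 m^3/s
Mass flow = volumetric * density
= 1.4896 * 1662 = 2475.7152 kg/s
Convert to t/h: multiply by 3.6
Capacity = 2475.7152 * 3.6
= 8912.5747 t/h

8912.5747 t/h


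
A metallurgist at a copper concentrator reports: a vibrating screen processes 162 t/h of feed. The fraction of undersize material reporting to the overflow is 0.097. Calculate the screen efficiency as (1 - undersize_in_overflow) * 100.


Screen efficiency = (1 - fraction of undersize in overflow) * 100
= (1 - 0.097) * 100
= 0.903 * 100
= 90.3%

90.3%


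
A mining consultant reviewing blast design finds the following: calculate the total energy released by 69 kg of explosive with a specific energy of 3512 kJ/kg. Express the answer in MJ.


242.328 MJ

Energy = mass * specific_energy / 1000
= 69 * 3512 / 1000
= 242328 / 1000
= 242.328 MJ


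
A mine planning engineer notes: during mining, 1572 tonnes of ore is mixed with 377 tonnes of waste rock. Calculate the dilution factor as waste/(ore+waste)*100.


Total material = ore + waste
= 1572 + 377 = 1949 tonnes
Dilution = waste / total * 100
= 377 / 1949 * 100
= 0.1934325295 * 100
= 19.3433%

19.3433%


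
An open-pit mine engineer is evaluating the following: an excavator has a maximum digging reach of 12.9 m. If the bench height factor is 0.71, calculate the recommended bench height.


Bench height = reach * factor
= 12.9 * 0.71
= 9.159 m

9.159 m


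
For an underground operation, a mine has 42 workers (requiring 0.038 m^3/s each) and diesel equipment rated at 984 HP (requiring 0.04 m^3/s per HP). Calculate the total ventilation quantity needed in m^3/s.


Airflow for workers:
Q_people = 42 * 0.038 = 1.596 m^3/s
Airflow for diesel equipment:
Q_diesel = 984 * 0.04 = 39.36 m^3/s
Total ventilation:
Q_total = 1.596 + 39.36
= 40.956 m^3/s

40.956 m^3/s


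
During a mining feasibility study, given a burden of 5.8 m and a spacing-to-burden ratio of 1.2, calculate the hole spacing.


Spacing = burden * ratio
= 5.8 * 1.2
= 6.96 m

6.96 m


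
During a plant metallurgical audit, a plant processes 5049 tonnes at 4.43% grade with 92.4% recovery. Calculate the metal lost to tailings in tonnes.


Total metal in feed:
= 5049 * 4.43 / 100 = 223.6707 tonnes
Metal recovered:
= 223.6707 * 92.4 / 100 = 206.6717268 tonnes
Metal lost to tailings:
= 223.6707 - 206.6717268
= 16.999 tonnes

16.999 tonnes


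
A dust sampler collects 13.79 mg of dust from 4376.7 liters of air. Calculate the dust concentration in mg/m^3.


Convert liters to m^3: 1 m^3 = 1000 L
Concentration = mass / volume * 1000
= 13.79 / 4376.7 * 1000
= 0.003150775699 * 1000
= 3.1508 mg/m^3

3.1508 mg/m^3


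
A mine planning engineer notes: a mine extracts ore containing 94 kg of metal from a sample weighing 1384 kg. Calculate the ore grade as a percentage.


6.7919%

Ore grade = (metal mass / ore mass) * 100
= (94 / 1384) * 100
= 0.06791907514 * 100
= 6.7919%


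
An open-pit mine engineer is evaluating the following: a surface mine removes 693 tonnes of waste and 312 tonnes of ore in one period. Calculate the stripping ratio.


2.2212

Stripping ratio = waste tonnage / ore tonnage
= 693 / 312
= 2.2212


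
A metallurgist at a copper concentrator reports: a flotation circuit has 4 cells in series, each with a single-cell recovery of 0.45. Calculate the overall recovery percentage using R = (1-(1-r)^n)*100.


90.8494%

Complement of single-cell recovery:
1 - r = 1 - 0.45 = 0.55
Raise to power n:
(1 - r)^4 = 0.55^4 = 0.09150625
Overall recovery:
R = (1 - 0.09150625) * 100
= 90.8494%


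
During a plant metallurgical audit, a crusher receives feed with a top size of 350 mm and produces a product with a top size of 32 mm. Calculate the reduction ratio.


10.9375

Reduction ratio = feed size / product size
= 350 / 32
= 10.9375


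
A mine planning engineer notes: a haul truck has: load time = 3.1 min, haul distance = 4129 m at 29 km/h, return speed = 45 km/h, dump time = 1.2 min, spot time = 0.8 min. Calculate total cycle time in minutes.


Convert haul speed to m/min: 29 * 1000/60 = 483.3333333 m/min
Haul time = 4129 / 483.3333333 = 8.542758621 min
Convert return speed to m/min: 45 * 1000/60 = 750 m/min
Return time = 4129 / 750 = 5.505333333 min
Total cycle time:
= 3.1 + 8.542758621 + 1.2 + 5.505333333 + 0.8
= 19.1481 min

19.1481 min


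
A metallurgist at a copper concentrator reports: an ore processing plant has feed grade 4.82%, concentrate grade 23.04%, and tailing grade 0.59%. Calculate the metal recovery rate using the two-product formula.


Using the two-product formula:
R = 100 * c * (f - t) / (f * (c - t))
Numerator = 100 * 23.04 * (4.82 - 0.59)
= 100 * 23.04 * 4.23
= 9745.92
Denominator = 4.82 * (23.04 - 0.59)
= 4.82 * 22.45
= 108.209
R = 9745.92 / 108.209
= 90.0657%

90.0657%


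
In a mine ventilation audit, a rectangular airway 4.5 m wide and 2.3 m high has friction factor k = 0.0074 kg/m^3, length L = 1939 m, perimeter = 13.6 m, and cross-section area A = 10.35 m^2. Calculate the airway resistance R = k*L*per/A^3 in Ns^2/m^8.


0.176 Ns^2/m^8

Compute the numerator:
k * L * per = 0.0074 * 1939 * 13.6
= 195.14096
Compute the denominator:
A^3 = 10.35^3 = 1108.717875
Resistance:
R = 195.14096 / 1108.717875
= 0.176 Ns^2/m^8


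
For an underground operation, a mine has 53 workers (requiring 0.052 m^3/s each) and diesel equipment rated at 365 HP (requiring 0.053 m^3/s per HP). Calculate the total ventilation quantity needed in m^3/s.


22.101 m^3/s

Airflow for workers:
Q_people = 53 * 0.052 = 2.756 m^3/s
Airflow for diesel equipment:
Q_diesel = 365 * 0.053 = 19.345 m^3/s
Total ventilation:
Q_total = 2.756 + 19.345
= 22.101 m^3/s


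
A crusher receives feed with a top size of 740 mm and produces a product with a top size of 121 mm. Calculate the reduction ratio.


6.1157

Reduction ratio = feed size / product size
= 740 / 121
= 6.1157


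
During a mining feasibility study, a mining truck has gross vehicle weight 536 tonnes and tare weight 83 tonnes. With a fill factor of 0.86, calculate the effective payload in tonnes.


389.58 tonnes

Maximum payload = gross - tare
= 536 - 83 = 453 tonnes
Effective payload = max payload * fill factor
= 453 * 0.86
= 389.58 tonnes


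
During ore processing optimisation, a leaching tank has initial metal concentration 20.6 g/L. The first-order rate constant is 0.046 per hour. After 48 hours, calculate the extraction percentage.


Compute the exponent:
-k * t = -0.046 * 48 = -2.208
Remaining concentration:
C = 20.6 * exp(-2.208)
= 20.6 * 0.1099202694
= 2.264357549 g/L
Extracted = 20.6 - 2.264357549 = 18.33564245 g/L
Extraction % = 18.33564245 / 20.6 * 100
= 89.008%

89.008%


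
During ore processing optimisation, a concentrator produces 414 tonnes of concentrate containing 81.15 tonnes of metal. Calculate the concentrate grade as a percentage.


19.6014%

Grade = (metal in concentrate / concentrate mass) * 100
= (81.15 / 414) * 100
= 0.1960144928 * 100
= 19.6014%


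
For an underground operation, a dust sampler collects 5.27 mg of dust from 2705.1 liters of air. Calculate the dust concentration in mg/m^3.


Convert liters to m^3: 1 m^3 = 1000 L
Concentration = mass / volume * 1000
= 5.27 / 2705.1 * 1000
= 0.001948171971 * 1000
= 1.9482 mg/m^3

1.9482 mg/m^3


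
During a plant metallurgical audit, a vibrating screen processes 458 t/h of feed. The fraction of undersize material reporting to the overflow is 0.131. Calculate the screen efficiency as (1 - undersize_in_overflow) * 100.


86.9%

Screen efficiency = (1 - fraction of undersize in overflow) * 100
= (1 - 0.131) * 100
= 0.869 * 100
= 86.9%


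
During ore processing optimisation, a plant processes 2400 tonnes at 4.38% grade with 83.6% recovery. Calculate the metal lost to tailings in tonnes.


Total metal in feed:
= 2400 * 4.38 / 100 = 105.12 tonnes
Metal recovered:
= 105.12 * 83.6 / 100 = 87.88032 tonnes
Metal lost to tailings:
= 105.12 - 87.88032
= 17.2397 tonnes

17.2397 tonnes


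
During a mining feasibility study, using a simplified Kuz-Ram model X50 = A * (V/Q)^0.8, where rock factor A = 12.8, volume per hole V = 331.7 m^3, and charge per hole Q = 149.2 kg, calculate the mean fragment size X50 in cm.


Compute V/Q:
V/Q = 331.7 / 149.2 = 2.223190349
Raise to the power 0.8:
(V/Q)^0.8 = 2.223190349^0.8 = 1.894878284
Multiply by A:
X50 = 12.8 * 1.894878284
= 24.2544 cm

24.2544 cm


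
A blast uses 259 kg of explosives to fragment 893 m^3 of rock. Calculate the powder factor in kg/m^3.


0.29 kg/m^3

Powder factor = explosive mass / rock volume
= 259 / 893
= 0.29 kg/m^3


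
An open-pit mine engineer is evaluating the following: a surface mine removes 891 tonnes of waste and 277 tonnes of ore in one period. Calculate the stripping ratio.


3.2166

Stripping ratio = waste tonnage / ore tonnage
= 891 / 277
= 3.2166


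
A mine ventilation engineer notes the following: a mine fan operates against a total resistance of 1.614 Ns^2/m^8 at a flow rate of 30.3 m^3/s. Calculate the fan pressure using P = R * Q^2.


Compute Q^2:
Q^2 = 30.3^2 = 918.09
Compute pressure:
P = R * Q^2 = 1.614 * 918.09
= 1481.7973 Pa

1481.7973 Pa


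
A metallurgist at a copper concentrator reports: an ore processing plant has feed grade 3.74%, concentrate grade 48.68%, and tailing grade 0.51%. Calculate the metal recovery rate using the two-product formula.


87.278%

Using the two-product formula:
R = 100 * c * (f - t) / (f * (c - t))
Numerator = 100 * 48.68 * (3.74 - 0.51)
= 100 * 48.68 * 3.23
= 15723.64
Denominator = 3.74 * (48.68 - 0.51)
= 3.74 * 48.17
= 180.1558
R = 15723.64 / 180.1558
= 87.278%


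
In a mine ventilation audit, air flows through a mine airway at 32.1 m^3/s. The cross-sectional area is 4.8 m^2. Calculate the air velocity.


Velocity = flow rate / cross-sectional area
= 32.1 / 4.8
= 6.6875 m/s

6.6875 m/s


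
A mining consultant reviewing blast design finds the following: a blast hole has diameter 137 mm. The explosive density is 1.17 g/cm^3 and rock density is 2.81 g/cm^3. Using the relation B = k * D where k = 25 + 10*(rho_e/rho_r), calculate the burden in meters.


First, compute k:
rho_e / rho_r = 1.17 / 2.81 = 0.4163701068
k = 25 + 10 * 0.4163701068 = 29.16370107
Then, compute burden:
B = k * D / 1000 = 29.16370107 * 137 / 1000
= 3995.427046 / 1000
= 3.9954 m

3.9954 m


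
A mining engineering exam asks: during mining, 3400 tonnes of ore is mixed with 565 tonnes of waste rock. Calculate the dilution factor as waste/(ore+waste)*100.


Total material = ore + waste
= 3400 + 565 = 3965 tonnes
Dilution = waste / total * 100
= 565 / 3965 * 100
= 0.1424968474 * 100
= 14.2497%

14.2497%


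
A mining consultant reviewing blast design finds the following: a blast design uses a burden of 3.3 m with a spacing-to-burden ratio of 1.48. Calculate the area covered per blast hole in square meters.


First, find the spacing:
Spacing = burden * ratio = 3.3 * 1.48
= 4.884 m
Then, calculate the area:
Area = burden * spacing = 3.3 * 4.884
= 16.1172 m^2

16.1172 m^2


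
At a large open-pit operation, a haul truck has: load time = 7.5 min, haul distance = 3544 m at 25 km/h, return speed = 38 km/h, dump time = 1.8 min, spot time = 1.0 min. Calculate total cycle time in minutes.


24.4014 min

Convert haul speed to m/min: 25 * 1000/60 = 416.6666667 m/min
Haul time = 3544 / 416.6666667 = 8.5056 min
Convert return speed to m/min: 38 * 1000/60 = 633.3333333 m/min
Return time = 3544 / 633.3333333 = 5.595789474 min
Total cycle time:
= 7.5 + 8.5056 + 1.8 + 5.595789474 + 1.0
= 24.4014 min


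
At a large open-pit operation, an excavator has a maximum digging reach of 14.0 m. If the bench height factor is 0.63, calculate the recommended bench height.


8.82 m

Bench height = reach * factor
= 14.0 * 0.63
= 8.82 m
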